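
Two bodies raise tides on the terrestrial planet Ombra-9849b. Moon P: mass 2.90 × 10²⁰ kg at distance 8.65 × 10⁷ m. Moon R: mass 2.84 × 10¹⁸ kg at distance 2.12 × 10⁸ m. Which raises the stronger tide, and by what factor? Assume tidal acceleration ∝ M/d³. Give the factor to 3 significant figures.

Compare M/d³ for the two perturbers:
Moon P: (2.90 × 10²⁰) / (8.65 × 10⁷)³ = 4.481 × 10⁻⁴
Moon R: (2.84 × 10¹⁸) / (2.12 × 10⁸)³ = 2.981 × 10⁻⁷
Ratio (larger/smaller) = 1500

Moon P, by a factor of ≈ 1500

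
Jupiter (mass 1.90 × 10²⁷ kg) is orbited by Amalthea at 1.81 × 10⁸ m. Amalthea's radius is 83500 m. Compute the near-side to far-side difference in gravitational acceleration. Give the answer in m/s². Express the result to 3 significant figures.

7.14 × 10⁻³ m/s²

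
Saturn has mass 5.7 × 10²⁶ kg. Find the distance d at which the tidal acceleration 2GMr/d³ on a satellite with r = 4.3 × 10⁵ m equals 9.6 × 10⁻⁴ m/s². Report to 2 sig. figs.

3.2 × 10⁸ m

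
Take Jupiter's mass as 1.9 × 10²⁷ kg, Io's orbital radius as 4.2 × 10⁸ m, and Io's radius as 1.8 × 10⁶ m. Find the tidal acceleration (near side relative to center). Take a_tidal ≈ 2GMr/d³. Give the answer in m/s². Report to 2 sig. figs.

6.2 × 10⁻³ m/s²

Δa = 2GMr/d³
   = 2 × (6.674 × 10⁻¹¹) × (1.9 × 10²⁷) × (1.8 × 10⁶) / (4.2 × 10⁸)³
   = 6.2 × 10⁻³ m/s²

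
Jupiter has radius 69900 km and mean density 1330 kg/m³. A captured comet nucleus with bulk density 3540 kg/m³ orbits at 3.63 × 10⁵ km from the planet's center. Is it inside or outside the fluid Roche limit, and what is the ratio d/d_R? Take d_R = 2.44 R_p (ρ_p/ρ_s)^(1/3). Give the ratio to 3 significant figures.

outside; d/d_R ≈ 2.95

d_R = 2.44 × (69900 km) × (1330/3540)^(1/3) = 1.231 × 10⁵ km
d/d_R = (3.63 × 10⁵) / (1.231 × 10⁵) = 2.95
Since d/d_R > 1, the body is outside the Roche limit.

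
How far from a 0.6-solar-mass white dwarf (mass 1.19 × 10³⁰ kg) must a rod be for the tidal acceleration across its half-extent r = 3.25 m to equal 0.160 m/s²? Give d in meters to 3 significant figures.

1.48 × 10⁷ m

2GMr/d³ = a_tidal  ⇒  d = (2GMr / a_tidal)^(1/3)
d = (2 × 6.674×10⁻¹¹ × (1.19 × 10³⁰) × (3.25) / (0.160))^(1/3)
  = 1.48 × 10⁷ m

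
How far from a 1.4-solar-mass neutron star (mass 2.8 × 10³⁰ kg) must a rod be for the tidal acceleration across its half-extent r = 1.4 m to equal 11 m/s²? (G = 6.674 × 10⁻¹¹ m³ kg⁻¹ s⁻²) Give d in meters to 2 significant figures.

3.6 × 10⁶ m

2GMr/d³ = a_tidal  ⇒  d = (2GMr / a_tidal)^(1/3)
d = (2 × 6.674×10⁻¹¹ × (2.8 × 10³⁰) × (1.4) / (11))^(1/3)
  = 3.6 × 10⁶ m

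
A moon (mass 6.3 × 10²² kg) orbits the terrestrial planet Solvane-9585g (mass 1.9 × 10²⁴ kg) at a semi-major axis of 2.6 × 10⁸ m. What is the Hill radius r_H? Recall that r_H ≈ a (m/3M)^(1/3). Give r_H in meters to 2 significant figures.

5.8 × 10⁷ m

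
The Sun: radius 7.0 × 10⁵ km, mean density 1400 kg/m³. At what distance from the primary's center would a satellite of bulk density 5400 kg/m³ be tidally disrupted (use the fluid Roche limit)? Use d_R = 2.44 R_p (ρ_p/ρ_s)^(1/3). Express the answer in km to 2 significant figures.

1.1 × 10⁶ km

d_R = 2.44 × 7.0 × 10⁵ km × (1400/5400)^(1/3)
    = 1.1 × 10⁶ km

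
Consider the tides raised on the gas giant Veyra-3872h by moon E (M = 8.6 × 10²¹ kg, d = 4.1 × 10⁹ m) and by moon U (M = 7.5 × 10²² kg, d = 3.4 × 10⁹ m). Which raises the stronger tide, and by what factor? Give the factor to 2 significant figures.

Moon U, by a factor of ≈ 15

Tidal stretch scales as M/d³; compute that for each body.
Moon E: (8.6 × 10²¹) / (4.1 × 10⁹)³ = 1.248 × 10⁻⁷
Moon U: (7.5 × 10²²) / (3.4 × 10⁹)³ = 1.908 × 10⁻⁶
Ratio (larger/smaller) = 15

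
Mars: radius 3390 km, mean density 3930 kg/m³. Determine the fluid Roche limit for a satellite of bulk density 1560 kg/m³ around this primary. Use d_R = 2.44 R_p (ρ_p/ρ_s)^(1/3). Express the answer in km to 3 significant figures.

11300 km

d_R = 2.44 × 3390 km × (3930/1560)^(1/3)
    = 11300 km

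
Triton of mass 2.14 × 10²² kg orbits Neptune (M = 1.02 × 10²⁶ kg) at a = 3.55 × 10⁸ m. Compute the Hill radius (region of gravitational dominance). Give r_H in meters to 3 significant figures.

1.46 × 10⁷ m

r_H ≈ a (m/3M)^(1/3)
    = (3.55 × 10⁸) × (2.14 × 10²² / (3 × 1.02 × 10²⁶))^(1/3)
    = 1.46 × 10⁷ m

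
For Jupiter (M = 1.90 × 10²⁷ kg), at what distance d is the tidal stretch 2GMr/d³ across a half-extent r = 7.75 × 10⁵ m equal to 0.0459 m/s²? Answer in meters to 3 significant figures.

2GMr/d³ = a_tidal  ⇒  d = (2GMr / a_tidal)^(1/3)
d = (2 × 6.674×10⁻¹¹ × (1.90 × 10²⁷) × (7.75 × 10⁵) / (0.0459))^(1/3)
  = 1.62 × 10⁸ m

1.62 × 10⁸ m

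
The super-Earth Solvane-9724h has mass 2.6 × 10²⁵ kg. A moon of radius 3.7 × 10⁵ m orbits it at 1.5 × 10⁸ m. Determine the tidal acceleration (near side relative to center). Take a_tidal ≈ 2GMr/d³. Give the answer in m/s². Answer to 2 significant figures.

3.8 × 10⁻⁴ m/s²

Δg = 2GMr/d³
   = 2 × (6.674 × 10⁻¹¹) × (2.6 × 10²⁵) × (3.7 × 10⁵) / (1.5 × 10⁸)³
   = 3.8 × 10⁻⁴ m/s²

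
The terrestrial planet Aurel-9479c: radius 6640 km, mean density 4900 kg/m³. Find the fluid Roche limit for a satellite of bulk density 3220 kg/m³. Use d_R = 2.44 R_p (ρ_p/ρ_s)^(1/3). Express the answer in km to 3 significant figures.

18600 km

d_R = 2.44 × 6640 km × (4900/3220)^(1/3)
    = 18600 km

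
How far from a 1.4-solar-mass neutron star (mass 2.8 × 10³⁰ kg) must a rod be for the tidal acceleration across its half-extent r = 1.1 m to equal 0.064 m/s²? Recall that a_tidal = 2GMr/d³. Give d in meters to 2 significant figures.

1.9 × 10⁷ m

2GMr/d³ = a_tidal  ⇒  d = (2GMr / a_tidal)^(1/3)
d = (2 × 6.674×10⁻¹¹ × (2.8 × 10³⁰) × (1.1) / (0.064))^(1/3)
  = 1.9 × 10⁷ m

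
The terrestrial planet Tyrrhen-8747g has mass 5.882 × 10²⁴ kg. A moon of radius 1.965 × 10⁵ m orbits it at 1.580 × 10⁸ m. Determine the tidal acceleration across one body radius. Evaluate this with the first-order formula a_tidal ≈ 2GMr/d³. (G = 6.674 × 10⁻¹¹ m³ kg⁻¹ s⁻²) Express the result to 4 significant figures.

a_tidal = 2GMr/d³
        = 2 × (6.674 × 10⁻¹¹) × (5.882 × 10²⁴) × (1.965 × 10⁵) / (1.580 × 10⁸)³
        = 3.911 × 10⁻⁵ m/s²

3.911 × 10⁻⁵ m/s²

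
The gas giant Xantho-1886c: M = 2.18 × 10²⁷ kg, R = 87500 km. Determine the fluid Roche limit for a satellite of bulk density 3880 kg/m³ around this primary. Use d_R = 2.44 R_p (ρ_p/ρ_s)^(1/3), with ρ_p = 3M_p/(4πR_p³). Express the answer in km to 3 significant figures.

ρ_p = 3M_p/(4πR_p³) = 3 × (2.18 × 10²⁷) / (4π × (8.75 × 10⁷ m)³) = 777 kg/m³
d_R = 2.44 × 87500 km × (777/3880)^(1/3)
    = 1.25 × 10⁵ km

1.25 × 10⁵ km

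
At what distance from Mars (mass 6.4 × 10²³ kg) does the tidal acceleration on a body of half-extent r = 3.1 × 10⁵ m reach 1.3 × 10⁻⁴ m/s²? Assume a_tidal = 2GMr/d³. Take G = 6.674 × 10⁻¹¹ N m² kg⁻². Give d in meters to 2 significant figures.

5.9 × 10⁷ m

2GMr/d³ = a_tidal  ⇒  d = (2GMr / a_tidal)^(1/3)
d = (2 × 6.674×10⁻¹¹ × (6.4 × 10²³) × (3.1 × 10⁵) / (1.3 × 10⁻⁴))^(1/3)
  = 5.9 × 10⁷ m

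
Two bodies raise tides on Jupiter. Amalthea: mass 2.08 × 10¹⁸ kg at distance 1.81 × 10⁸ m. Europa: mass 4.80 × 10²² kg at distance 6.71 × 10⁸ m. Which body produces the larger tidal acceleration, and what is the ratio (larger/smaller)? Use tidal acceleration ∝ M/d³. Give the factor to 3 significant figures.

Europa, by a factor of ≈ 453

Tidal acceleration ∝ M/d³, so compare M/d³ for each.
Amalthea: (2.08 × 10¹⁸) / (1.81 × 10⁸)³ = 3.508 × 10⁻⁷
Europa: (4.80 × 10²²) / (6.71 × 10⁸)³ = 1.589 × 10⁻⁴
Ratio (larger/smaller) = 453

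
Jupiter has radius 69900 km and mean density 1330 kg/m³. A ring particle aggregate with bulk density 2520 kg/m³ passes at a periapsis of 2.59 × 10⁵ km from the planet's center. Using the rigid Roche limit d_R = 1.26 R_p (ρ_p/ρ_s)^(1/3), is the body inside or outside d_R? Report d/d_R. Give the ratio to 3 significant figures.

d_R = 1.26 × (69900 km) × (1330/2520)^(1/3) = 71180 km
d/d_R = (2.59 × 10⁵) / (71180) = 3.64
Since d/d_R > 1, the body is outside the Roche limit.

outside; d/d_R ≈ 3.64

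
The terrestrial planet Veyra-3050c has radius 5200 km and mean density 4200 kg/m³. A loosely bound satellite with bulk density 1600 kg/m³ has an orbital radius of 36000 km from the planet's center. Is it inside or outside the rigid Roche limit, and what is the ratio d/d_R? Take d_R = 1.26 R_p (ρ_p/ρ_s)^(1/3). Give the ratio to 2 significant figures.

outside; d/d_R ≈ 4.0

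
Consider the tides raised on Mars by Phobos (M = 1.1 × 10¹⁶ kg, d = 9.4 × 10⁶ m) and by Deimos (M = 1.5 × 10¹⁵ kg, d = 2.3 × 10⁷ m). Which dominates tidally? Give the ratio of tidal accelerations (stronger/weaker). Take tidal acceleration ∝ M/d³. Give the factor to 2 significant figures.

Phobos, by a factor of ≈ 110

Tidal stretch scales as M/d³; compute that for each body.
Phobos: (1.1 × 10¹⁶) / (9.4 × 10⁶)³ = 1.324 × 10⁻⁵
Deimos: (1.5 × 10¹⁵) / (2.3 × 10⁷)³ = 1.233 × 10⁻⁷
Ratio (larger/smaller) = 110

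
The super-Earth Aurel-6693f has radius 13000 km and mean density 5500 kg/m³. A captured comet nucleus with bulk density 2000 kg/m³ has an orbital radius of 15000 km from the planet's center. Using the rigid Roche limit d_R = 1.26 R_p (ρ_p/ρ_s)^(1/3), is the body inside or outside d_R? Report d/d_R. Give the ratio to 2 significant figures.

inside; d/d_R ≈ 0.65

d_R = 1.26 × (13000 km) × (5500/2000)^(1/3) = 22950 km
d/d_R = (15000) / (22950) = 0.65
Since d/d_R < 1, the body is inside the Roche limit.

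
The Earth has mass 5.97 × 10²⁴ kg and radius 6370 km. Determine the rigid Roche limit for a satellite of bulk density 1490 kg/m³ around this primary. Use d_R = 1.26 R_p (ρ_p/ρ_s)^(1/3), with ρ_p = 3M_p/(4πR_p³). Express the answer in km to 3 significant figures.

ρ_p = 3M_p/(4πR_p³) = 3 × (5.97 × 10²⁴) / (4π × (6.37 × 10⁶ m)³) = 5510 kg/m³
d_R = 1.26 × 6370 km × (5510/1490)^(1/3)
    = 12400 km

12400 km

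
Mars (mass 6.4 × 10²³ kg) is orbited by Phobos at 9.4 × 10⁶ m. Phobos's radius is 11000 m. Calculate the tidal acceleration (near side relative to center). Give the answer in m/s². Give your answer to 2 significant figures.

Δg = 2GMr/d³
   = 2 × (6.674 × 10⁻¹¹) × (6.4 × 10²³) × (11000) / (9.4 × 10⁶)³
   = 1.1 × 10⁻³ m/s²

1.1 × 10⁻³ m/s²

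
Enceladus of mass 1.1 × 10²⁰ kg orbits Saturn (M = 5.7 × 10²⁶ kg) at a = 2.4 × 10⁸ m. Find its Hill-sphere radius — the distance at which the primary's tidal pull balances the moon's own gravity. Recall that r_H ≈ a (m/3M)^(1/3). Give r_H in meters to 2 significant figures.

r_H ≈ a (m/3M)^(1/3)
    = (2.4 × 10⁸) × (1.1 × 10²⁰ / (3 × 5.7 × 10²⁶))^(1/3)
    = 9.6 × 10⁵ m

9.6 × 10⁵ m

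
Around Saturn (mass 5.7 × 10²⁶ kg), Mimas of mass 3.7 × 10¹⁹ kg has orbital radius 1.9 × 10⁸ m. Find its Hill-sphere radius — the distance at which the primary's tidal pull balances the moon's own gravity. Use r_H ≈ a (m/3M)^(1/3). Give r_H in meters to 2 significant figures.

5.3 × 10⁵ m

r_H ≈ a (m/3M)^(1/3)
    = (1.9 × 10⁸) × (3.7 × 10¹⁹ / (3 × 5.7 × 10²⁶))^(1/3)
    = 5.3 × 10⁵ m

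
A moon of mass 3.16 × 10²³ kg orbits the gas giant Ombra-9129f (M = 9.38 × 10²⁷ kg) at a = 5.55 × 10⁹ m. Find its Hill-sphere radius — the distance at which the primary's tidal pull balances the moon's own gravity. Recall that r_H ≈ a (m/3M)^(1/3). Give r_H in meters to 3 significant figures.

1.24 × 10⁸ m

r_H ≈ a (m/3M)^(1/3)
    = (5.55 × 10⁹) × (3.16 × 10²³ / (3 × 9.38 × 10²⁷))^(1/3)
    = 1.24 × 10⁸ m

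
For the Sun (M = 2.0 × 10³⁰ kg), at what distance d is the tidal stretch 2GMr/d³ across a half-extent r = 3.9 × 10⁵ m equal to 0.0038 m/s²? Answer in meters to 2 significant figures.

2GMr/d³ = a_tidal  ⇒  d = (2GMr / a_tidal)^(1/3)
d = (2 × 6.674×10⁻¹¹ × (2.0 × 10³⁰) × (3.9 × 10⁵) / (0.0038))^(1/3)
  = 3.0 × 10⁹ m

3.0 × 10⁹ m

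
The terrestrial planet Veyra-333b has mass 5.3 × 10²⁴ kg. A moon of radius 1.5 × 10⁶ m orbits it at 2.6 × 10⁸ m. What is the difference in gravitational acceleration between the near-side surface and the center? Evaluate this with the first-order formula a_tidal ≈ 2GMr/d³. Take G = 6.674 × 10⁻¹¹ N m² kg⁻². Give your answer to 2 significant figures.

Δa = 2GMr/d³
   = 2 × (6.674 × 10⁻¹¹) × (5.3 × 10²⁴) × (1.5 × 10⁶) / (2.6 × 10⁸)³
   = 6.0 × 10⁻⁵ m/s²

6.0 × 10⁻⁵ m/s²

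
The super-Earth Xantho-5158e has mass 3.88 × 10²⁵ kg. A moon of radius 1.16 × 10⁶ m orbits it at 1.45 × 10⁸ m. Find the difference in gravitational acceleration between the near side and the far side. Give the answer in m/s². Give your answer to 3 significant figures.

3.94 × 10⁻³ m/s²

Δg = 4GMr/d³
   = 4 × (6.674 × 10⁻¹¹) × (3.88 × 10²⁵) × (1.16 × 10⁶) / (1.45 × 10⁸)³
   = 3.94 × 10⁻³ m/s²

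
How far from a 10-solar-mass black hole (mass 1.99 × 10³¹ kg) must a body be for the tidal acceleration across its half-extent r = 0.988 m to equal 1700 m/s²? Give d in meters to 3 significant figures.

1.16 × 10⁶ m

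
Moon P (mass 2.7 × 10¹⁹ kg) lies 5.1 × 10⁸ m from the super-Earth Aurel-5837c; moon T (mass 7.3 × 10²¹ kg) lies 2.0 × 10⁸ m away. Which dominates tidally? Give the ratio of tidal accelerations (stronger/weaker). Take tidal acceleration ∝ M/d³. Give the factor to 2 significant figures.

Tidal stretch scales as M/d³; compute that for each body.
Moon P: (2.7 × 10¹⁹) / (5.1 × 10⁸)³ = 2.035 × 10⁻⁷
Moon T: (7.3 × 10²¹) / (2.0 × 10⁸)³ = 9.125 × 10⁻⁴
Ratio (larger/smaller) = 4500

Moon T, by a factor of ≈ 4500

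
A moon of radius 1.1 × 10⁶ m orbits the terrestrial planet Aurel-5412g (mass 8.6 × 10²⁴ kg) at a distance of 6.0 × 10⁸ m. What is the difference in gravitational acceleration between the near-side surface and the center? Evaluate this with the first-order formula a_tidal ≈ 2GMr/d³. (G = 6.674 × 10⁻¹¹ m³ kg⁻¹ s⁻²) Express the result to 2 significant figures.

Differencing GM/(d−r)² and GM/d² to first order in r/d gives 2GMr/d³.
a_tidal = 2GMr/d³
        = 2 × (6.674 × 10⁻¹¹) × (8.6 × 10²⁴) × (1.1 × 10⁶) / (6.0 × 10⁸)³
        = 5.8 × 10⁻⁶ m/s²

5.8 × 10⁻⁶ m/s²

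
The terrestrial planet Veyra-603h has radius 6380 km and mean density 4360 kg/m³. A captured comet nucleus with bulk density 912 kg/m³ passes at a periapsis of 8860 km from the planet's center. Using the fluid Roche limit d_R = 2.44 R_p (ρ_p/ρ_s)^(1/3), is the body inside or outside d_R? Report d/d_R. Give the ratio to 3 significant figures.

inside; d/d_R ≈ 0.338

d_R = 2.44 × (6380 km) × (4360/912)^(1/3) = 26220 km
d/d_R = (8860) / (26220) = 0.338
Since d/d_R < 1, the body is inside the Roche limit.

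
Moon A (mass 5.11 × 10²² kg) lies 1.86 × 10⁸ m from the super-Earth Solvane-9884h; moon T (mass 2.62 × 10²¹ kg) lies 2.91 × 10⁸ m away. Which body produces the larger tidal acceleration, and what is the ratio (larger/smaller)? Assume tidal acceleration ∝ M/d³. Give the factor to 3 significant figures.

Moon A, by a factor of ≈ 74.7

Tidal acceleration ∝ M/d³, so compare M/d³ for each.
Moon A: (5.11 × 10²²) / (1.86 × 10⁸)³ = 7.941 × 10⁻³
Moon T: (2.62 × 10²¹) / (2.91 × 10⁸)³ = 1.063 × 10⁻⁴
Ratio (larger/smaller) = 74.7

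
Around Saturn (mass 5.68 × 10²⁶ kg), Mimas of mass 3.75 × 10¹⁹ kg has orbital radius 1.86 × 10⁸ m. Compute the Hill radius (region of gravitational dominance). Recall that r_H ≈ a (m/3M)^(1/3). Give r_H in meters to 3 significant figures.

5.21 × 10⁵ m

r_H ≈ a (m/3M)^(1/3)
    = (1.86 × 10⁸) × (3.75 × 10¹⁹ / (3 × 5.68 × 10²⁶))^(1/3)
    = 5.21 × 10⁵ m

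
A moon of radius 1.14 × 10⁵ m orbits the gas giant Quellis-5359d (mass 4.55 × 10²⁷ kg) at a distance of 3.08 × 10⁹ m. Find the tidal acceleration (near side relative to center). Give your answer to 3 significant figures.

2.37 × 10⁻⁶ m/s²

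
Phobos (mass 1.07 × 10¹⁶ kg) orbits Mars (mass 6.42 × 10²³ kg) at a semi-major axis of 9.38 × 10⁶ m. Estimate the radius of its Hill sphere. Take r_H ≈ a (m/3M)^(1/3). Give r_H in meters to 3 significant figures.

1.66 × 10⁴ m

r_H ≈ a (m/3M)^(1/3)
    = (9.38 × 10⁶) × (1.07 × 10¹⁶ / (3 × 6.42 × 10²³))^(1/3)
    = 1.66 × 10⁴ m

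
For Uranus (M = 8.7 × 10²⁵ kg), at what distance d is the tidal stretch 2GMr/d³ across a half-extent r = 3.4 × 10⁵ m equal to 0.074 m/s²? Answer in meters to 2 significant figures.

3.8 × 10⁷ m

2GMr/d³ = a_tidal  ⇒  d = (2GMr / a_tidal)^(1/3)
d = (2 × 6.674×10⁻¹¹ × (8.7 × 10²⁵) × (3.4 × 10⁵) / (0.074))^(1/3)
  = 3.8 × 10⁷ m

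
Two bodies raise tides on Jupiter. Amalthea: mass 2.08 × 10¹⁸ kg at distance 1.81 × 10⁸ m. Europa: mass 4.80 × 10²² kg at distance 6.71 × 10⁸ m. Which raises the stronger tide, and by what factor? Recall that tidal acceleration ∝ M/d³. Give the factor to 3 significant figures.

Europa, by a factor of ≈ 453

Compare M/d³ for the two perturbers:
Amalthea: (2.08 × 10¹⁸) / (1.81 × 10⁸)³ = 3.508 × 10⁻⁷
Europa: (4.80 × 10²²) / (6.71 × 10⁸)³ = 1.589 × 10⁻⁴
Ratio (larger/smaller) = 453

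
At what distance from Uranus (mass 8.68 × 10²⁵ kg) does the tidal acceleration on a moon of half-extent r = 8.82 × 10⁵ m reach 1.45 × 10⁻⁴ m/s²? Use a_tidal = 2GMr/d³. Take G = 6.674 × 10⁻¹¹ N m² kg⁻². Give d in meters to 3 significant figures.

4.13 × 10⁸ m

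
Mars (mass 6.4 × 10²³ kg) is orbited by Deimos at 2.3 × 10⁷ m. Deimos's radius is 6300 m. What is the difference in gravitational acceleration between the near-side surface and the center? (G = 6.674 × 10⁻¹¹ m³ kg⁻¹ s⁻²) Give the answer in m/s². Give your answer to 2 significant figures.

4.4 × 10⁻⁵ m/s²

a_tidal = 2GMr/d³
        = 2 × (6.674 × 10⁻¹¹) × (6.4 × 10²³) × (6300) / (2.3 × 10⁷)³
        = 4.4 × 10⁻⁵ m/s²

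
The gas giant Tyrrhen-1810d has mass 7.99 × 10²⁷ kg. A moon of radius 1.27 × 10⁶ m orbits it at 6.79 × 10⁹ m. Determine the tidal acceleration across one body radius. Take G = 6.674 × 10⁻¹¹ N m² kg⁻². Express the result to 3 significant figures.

4.33 × 10⁻⁶ m/s²

a_tidal = 2GMr/d³
        = 2 × (6.674 × 10⁻¹¹) × (7.99 × 10²⁷) × (1.27 × 10⁶) / (6.79 × 10⁹)³
        = 4.33 × 10⁻⁶ m/s²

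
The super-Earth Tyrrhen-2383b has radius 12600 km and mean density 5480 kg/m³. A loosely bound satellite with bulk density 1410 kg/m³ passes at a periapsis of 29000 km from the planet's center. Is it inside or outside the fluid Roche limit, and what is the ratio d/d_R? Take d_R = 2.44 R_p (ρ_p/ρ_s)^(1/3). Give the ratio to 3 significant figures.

inside; d/d_R ≈ 0.600

d_R = 2.44 × (12600 km) × (5480/1410)^(1/3) = 48340 km
d/d_R = (29000) / (48340) = 0.600
Since d/d_R < 1, the body is inside the Roche limit.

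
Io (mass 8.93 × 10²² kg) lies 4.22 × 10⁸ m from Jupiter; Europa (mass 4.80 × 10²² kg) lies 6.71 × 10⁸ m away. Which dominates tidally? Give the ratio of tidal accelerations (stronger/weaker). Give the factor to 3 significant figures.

The tide-raising term goes as M/d³ (the gradient of a 1/d² field).
Io: (8.93 × 10²²) / (4.22 × 10⁸)³ = 1.188 × 10⁻³
Europa: (4.80 × 10²²) / (6.71 × 10⁸)³ = 1.589 × 10⁻⁴
Ratio (larger/smaller) = 7.48

Io, by a factor of ≈ 7.48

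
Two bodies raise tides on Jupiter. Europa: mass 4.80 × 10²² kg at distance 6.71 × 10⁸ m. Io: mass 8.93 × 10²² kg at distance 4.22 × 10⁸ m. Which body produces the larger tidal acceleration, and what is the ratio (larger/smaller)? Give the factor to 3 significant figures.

The tide-raising term goes as M/d³ (the gradient of a 1/d² field).
Europa: (4.80 × 10²²) / (6.71 × 10⁸)³ = 1.589 × 10⁻⁴
Io: (8.93 × 10²²) / (4.22 × 10⁸)³ = 1.188 × 10⁻³
Ratio (larger/smaller) = 7.48

Io, by a factor of ≈ 7.48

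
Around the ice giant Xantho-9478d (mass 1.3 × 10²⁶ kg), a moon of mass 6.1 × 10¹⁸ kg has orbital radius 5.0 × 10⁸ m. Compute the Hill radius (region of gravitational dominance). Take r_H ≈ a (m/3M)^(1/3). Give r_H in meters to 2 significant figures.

1.3 × 10⁶ m

r_H ≈ a (m/3M)^(1/3)
    = (5.0 × 10⁸) × (6.1 × 10¹⁸ / (3 × 1.3 × 10²⁶))^(1/3)
    = 1.3 × 10⁶ m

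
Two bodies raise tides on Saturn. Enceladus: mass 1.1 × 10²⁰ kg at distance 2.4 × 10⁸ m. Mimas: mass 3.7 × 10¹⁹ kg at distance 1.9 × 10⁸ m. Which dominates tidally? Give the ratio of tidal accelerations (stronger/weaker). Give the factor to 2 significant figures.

Enceladus, by a factor of ≈ 1.5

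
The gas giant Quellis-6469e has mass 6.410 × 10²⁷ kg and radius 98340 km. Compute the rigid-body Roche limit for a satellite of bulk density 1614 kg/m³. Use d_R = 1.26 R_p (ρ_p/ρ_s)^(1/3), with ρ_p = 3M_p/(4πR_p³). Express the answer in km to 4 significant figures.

1.238 × 10⁵ km

ρ_p = 3M_p/(4πR_p³) = 3 × (6.410 × 10²⁷) / (4π × (9.834 × 10⁷ m)³) = 1609 kg/m³
d_R = 1.26 × 98340 km × (1609/1614)^(1/3)
    = 1.238 × 10⁵ km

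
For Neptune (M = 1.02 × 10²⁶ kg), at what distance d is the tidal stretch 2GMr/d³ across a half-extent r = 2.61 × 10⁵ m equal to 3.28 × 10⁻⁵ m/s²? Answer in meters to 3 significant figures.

2GMr/d³ = a_tidal  ⇒  d = (2GMr / a_tidal)^(1/3)
d = (2 × 6.674×10⁻¹¹ × (1.02 × 10²⁶) × (2.61 × 10⁵) / (3.28 × 10⁻⁵))^(1/3)
  = 4.77 × 10⁸ m

4.77 × 10⁸ m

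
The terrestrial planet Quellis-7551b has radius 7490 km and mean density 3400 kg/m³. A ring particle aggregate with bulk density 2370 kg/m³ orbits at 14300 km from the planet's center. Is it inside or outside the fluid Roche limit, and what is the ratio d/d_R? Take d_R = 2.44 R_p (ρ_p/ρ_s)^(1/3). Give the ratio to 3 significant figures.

inside; d/d_R ≈ 0.694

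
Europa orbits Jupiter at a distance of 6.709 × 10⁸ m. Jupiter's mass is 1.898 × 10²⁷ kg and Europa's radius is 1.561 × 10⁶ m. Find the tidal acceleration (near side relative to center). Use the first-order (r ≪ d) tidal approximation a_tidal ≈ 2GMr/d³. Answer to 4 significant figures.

Δa = 2GMr/d³
   = 2 × (6.674 × 10⁻¹¹) × (1.898 × 10²⁷) × (1.561 × 10⁶) / (6.709 × 10⁸)³
   = 1.310 × 10⁻³ m/s²

1.310 × 10⁻³ m/s²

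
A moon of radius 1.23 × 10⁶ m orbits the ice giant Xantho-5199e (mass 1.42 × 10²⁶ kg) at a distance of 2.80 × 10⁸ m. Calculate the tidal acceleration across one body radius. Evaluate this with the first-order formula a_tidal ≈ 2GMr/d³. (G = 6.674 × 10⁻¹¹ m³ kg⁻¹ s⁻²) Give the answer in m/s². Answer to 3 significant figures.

Δa = 2GMr/d³
   = 2 × (6.674 × 10⁻¹¹) × (1.42 × 10²⁶) × (1.23 × 10⁶) / (2.80 × 10⁸)³
   = 1.06 × 10⁻³ m/s²

1.06 × 10⁻³ m/s²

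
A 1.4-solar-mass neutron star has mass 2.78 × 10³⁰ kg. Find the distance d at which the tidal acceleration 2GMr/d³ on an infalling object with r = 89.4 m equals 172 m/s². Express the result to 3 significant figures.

2GMr/d³ = a_tidal  ⇒  d = (2GMr / a_tidal)^(1/3)
d = (2 × 6.674×10⁻¹¹ × (2.78 × 10³⁰) × (89.4) / (172))^(1/3)
  = 5.78 × 10⁶ m

5.78 × 10⁶ m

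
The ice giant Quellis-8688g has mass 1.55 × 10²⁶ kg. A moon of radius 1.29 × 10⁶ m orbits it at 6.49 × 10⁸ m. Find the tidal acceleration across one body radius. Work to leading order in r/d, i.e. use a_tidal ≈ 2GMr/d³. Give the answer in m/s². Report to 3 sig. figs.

9.76 × 10⁻⁵ m/s²

Differencing GM/(d−r)² and GM/d² to first order in r/d gives 2GMr/d³.
Δg = 2GMr/d³
   = 2 × (6.674 × 10⁻¹¹) × (1.55 × 10²⁶) × (1.29 × 10⁶) / (6.49 × 10⁸)³
   = 9.76 × 10⁻⁵ m/s²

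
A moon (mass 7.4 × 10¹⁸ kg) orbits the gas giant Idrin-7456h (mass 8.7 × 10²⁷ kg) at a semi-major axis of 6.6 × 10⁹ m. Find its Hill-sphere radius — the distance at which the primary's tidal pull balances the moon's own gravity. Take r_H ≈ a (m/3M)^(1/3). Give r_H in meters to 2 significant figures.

r_H ≈ a (m/3M)^(1/3)
    = (6.6 × 10⁹) × (7.4 × 10¹⁸ / (3 × 8.7 × 10²⁷))^(1/3)
    = 4.3 × 10⁶ m

4.3 × 10⁶ m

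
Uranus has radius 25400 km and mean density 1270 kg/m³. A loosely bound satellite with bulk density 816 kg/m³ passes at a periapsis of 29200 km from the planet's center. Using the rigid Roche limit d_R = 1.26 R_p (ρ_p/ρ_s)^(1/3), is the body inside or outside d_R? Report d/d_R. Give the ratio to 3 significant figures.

d_R = 1.26 × (25400 km) × (1270/816)^(1/3) = 37090 km
d/d_R = (29200) / (37090) = 0.787
Since d/d_R < 1, the body is inside the Roche limit.

inside; d/d_R ≈ 0.787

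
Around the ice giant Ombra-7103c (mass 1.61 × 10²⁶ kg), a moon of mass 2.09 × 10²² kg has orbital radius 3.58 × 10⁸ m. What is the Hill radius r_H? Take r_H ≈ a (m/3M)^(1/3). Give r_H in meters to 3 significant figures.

1.26 × 10⁷ m

r_H ≈ a (m/3M)^(1/3)
    = (3.58 × 10⁸) × (2.09 × 10²² / (3 × 1.61 × 10²⁶))^(1/3)
    = 1.26 × 10⁷ m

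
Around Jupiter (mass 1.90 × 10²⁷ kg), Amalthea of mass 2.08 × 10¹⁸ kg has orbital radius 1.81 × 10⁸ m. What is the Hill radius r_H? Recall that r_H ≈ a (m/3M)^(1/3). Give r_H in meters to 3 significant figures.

r_H ≈ a (m/3M)^(1/3)
    = (1.81 × 10⁸) × (2.08 × 10¹⁸ / (3 × 1.90 × 10²⁷))^(1/3)
    = 1.29 × 10⁵ m

1.29 × 10⁵ m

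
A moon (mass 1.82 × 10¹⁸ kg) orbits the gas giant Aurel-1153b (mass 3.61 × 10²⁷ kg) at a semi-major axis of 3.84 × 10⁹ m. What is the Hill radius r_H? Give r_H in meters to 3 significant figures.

r_H ≈ a (m/3M)^(1/3)
    = (3.84 × 10⁹) × (1.82 × 10¹⁸ / (3 × 3.61 × 10²⁷))^(1/3)
    = 2.12 × 10⁶ m

2.12 × 10⁶ m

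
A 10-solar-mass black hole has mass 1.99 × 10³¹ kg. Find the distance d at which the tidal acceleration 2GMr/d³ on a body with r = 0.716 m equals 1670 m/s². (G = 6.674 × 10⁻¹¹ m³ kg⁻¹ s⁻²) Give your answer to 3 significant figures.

2GMr/d³ = a_tidal  ⇒  d = (2GMr / a_tidal)^(1/3)
d = (2 × 6.674×10⁻¹¹ × (1.99 × 10³¹) × (0.716) / (1670))^(1/3)
  = 1.04 × 10⁶ m

1.04 × 10⁶ m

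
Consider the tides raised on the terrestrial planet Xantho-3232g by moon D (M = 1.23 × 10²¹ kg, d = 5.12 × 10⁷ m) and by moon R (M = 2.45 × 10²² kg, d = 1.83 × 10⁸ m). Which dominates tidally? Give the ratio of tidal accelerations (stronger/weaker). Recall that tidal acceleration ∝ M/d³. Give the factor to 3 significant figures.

Tidal stretch scales as M/d³; compute that for each body.
Moon D: (1.23 × 10²¹) / (5.12 × 10⁷)³ = 9.164 × 10⁻³
Moon R: (2.45 × 10²²) / (1.83 × 10⁸)³ = 3.998 × 10⁻³
Ratio (larger/smaller) = 2.29

Moon D, by a factor of ≈ 2.29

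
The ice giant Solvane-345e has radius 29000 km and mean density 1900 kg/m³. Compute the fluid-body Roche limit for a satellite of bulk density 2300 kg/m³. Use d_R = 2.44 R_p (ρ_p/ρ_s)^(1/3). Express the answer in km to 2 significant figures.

66000 km

d_R = 2.44 × 29000 km × (1900/2300)^(1/3)
    = 66000 km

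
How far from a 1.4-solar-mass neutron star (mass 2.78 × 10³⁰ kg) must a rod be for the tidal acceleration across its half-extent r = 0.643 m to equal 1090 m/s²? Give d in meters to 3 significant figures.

6.03 × 10⁵ m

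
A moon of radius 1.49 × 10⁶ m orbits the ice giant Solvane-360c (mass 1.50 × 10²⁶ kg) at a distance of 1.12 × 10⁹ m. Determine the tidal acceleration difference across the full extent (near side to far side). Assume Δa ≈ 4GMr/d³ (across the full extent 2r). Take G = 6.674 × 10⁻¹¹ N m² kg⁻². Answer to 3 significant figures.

4.25 × 10⁻⁵ m/s²

a_tidal = 4GMr/d³
        = 4 × (6.674 × 10⁻¹¹) × (1.50 × 10²⁶) × (1.49 × 10⁶) / (1.12 × 10⁹)³
        = 4.25 × 10⁻⁵ m/s²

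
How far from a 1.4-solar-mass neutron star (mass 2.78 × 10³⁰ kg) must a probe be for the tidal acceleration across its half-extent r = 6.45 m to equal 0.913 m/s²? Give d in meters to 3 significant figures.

1.38 × 10⁷ m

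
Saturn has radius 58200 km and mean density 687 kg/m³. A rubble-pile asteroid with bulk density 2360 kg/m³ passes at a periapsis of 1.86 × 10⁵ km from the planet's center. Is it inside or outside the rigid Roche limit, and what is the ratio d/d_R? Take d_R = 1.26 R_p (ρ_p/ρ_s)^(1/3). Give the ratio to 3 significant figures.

d_R = 1.26 × (58200 km) × (687/2360)^(1/3) = 48600 km
d/d_R = (1.86 × 10⁵) / (48600) = 3.83
Since d/d_R > 1, the body is outside the Roche limit.

outside; d/d_R ≈ 3.83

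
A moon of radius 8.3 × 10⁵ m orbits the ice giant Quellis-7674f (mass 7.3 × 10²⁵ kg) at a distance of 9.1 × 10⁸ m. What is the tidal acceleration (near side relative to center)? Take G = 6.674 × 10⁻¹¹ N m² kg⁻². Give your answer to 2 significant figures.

1.1 × 10⁻⁵ m/s²

a_tidal = 2GMr/d³
        = 2 × (6.674 × 10⁻¹¹) × (7.3 × 10²⁵) × (8.3 × 10⁵) / (9.1 × 10⁸)³
        = 1.1 × 10⁻⁵ m/s²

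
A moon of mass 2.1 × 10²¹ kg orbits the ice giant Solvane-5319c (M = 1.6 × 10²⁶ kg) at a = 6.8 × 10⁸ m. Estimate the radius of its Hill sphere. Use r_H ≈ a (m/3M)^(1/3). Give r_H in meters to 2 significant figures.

1.1 × 10⁷ m

r_H ≈ a (m/3M)^(1/3)
    = (6.8 × 10⁸) × (2.1 × 10²¹ / (3 × 1.6 × 10²⁶))^(1/3)
    = 1.1 × 10⁷ m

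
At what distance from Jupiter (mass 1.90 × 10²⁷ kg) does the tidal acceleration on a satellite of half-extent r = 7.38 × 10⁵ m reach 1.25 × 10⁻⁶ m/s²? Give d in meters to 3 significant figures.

5.31 × 10⁹ m

2GMr/d³ = a_tidal  ⇒  d = (2GMr / a_tidal)^(1/3)
d = (2 × 6.674×10⁻¹¹ × (1.90 × 10²⁷) × (7.38 × 10⁵) / (1.25 × 10⁻⁶))^(1/3)
  = 5.31 × 10⁹ m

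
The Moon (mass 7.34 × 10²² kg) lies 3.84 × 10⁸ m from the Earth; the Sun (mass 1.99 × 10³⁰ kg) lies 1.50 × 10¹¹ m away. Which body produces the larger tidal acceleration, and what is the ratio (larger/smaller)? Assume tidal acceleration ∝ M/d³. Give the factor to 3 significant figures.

The Moon, by a factor of ≈ 2.20

The tide-raising term goes as M/d³ (the gradient of a 1/d² field).
The Moon: (7.34 × 10²²) / (3.84 × 10⁸)³ = 1.296 × 10⁻³
The Sun: (1.99 × 10³⁰) / (1.50 × 10¹¹)³ = 5.896 × 10⁻⁴
Ratio (larger/smaller) = 2.20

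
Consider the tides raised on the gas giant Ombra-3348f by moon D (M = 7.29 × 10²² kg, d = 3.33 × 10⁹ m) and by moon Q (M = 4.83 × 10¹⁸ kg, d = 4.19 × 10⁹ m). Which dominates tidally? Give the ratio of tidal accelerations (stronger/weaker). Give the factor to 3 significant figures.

Tidal acceleration ∝ M/d³, so compare M/d³ for each.
Moon D: (7.29 × 10²²) / (3.33 × 10⁹)³ = 1.974 × 10⁻⁶
Moon Q: (4.83 × 10¹⁸) / (4.19 × 10⁹)³ = 6.566 × 10⁻¹¹
Ratio (larger/smaller) = 30100

Moon D, by a factor of ≈ 30100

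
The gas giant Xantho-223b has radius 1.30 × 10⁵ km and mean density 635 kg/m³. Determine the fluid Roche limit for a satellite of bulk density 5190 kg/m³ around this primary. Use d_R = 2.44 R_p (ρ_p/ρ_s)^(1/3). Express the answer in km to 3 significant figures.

1.57 × 10⁵ km

d_R = 2.44 × 1.30 × 10⁵ km × (635/5190)^(1/3)
    = 1.57 × 10⁵ km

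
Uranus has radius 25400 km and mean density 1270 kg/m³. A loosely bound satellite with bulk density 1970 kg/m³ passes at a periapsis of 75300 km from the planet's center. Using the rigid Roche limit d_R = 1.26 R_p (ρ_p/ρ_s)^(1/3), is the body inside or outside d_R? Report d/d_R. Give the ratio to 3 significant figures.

outside; d/d_R ≈ 2.72

d_R = 1.26 × (25400 km) × (1270/1970)^(1/3) = 27650 km
d/d_R = (75300) / (27650) = 2.72
Since d/d_R > 1, the body is outside the Roche limit.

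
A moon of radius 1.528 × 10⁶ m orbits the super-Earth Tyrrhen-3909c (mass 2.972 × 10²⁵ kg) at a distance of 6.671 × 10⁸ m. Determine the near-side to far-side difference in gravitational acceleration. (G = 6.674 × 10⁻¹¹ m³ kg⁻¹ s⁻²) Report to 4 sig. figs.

4.084 × 10⁻⁵ m/s²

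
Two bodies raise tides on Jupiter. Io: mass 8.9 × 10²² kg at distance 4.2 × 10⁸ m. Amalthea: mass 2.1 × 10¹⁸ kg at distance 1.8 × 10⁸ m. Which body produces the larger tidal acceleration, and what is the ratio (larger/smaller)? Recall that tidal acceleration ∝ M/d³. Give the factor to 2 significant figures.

Io, by a factor of ≈ 3300

The tide-raising term goes as M/d³ (the gradient of a 1/d² field).
Io: (8.9 × 10²²) / (4.2 × 10⁸)³ = 1.201 × 10⁻³
Amalthea: (2.1 × 10¹⁸) / (1.8 × 10⁸)³ = 3.601 × 10⁻⁷
Ratio (larger/smaller) = 3300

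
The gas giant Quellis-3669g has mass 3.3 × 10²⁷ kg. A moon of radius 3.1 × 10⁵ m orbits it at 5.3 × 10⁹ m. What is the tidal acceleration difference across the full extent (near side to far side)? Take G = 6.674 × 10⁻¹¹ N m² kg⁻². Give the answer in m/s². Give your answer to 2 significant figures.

Δa = 4GMr/d³
   = 4 × (6.674 × 10⁻¹¹) × (3.3 × 10²⁷) × (3.1 × 10⁵) / (5.3 × 10⁹)³
   = 1.8 × 10⁻⁶ m/s²

1.8 × 10⁻⁶ m/s²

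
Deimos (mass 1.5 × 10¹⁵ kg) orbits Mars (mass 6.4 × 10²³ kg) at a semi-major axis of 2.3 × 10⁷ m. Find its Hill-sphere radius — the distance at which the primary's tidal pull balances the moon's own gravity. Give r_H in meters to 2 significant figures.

2.1 × 10⁴ m

r_H ≈ a (m/3M)^(1/3)
    = (2.3 × 10⁷) × (1.5 × 10¹⁵ / (3 × 6.4 × 10²³))^(1/3)
    = 2.1 × 10⁴ m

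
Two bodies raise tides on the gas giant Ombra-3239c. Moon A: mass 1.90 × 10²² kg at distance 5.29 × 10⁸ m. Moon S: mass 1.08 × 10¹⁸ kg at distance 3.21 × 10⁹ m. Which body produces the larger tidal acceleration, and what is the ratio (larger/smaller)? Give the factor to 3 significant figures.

Moon A, by a factor of ≈ 3.93 × 10⁶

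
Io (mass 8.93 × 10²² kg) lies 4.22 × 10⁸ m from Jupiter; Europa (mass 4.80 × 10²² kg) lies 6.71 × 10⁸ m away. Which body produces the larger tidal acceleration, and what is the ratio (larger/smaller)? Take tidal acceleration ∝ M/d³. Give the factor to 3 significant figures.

Io, by a factor of ≈ 7.48

Tidal stretch scales as M/d³; compute that for each body.
Io: (8.93 × 10²²) / (4.22 × 10⁸)³ = 1.188 × 10⁻³
Europa: (4.80 × 10²²) / (6.71 × 10⁸)³ = 1.589 × 10⁻⁴
Ratio (larger/smaller) = 7.48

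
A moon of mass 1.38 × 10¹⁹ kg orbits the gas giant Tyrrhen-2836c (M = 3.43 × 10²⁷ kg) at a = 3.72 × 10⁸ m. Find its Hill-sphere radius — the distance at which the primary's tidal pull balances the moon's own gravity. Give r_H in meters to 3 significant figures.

4.10 × 10⁵ m

r_H ≈ a (m/3M)^(1/3)
    = (3.72 × 10⁸) × (1.38 × 10¹⁹ / (3 × 3.43 × 10²⁷))^(1/3)
    = 4.10 × 10⁵ m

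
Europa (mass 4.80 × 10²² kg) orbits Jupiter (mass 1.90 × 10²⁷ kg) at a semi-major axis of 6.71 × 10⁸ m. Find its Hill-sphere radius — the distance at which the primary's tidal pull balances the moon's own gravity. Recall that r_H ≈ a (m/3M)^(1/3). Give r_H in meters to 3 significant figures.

1.37 × 10⁷ m

r_H ≈ a (m/3M)^(1/3)
    = (6.71 × 10⁸) × (4.80 × 10²² / (3 × 1.90 × 10²⁷))^(1/3)
    = 1.37 × 10⁷ m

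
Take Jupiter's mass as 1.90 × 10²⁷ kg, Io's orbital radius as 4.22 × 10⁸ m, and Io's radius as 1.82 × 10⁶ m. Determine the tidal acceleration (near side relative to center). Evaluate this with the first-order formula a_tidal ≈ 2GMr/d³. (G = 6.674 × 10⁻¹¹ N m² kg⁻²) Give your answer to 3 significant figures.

Δa = 2GMr/d³
   = 2 × (6.674 × 10⁻¹¹) × (1.90 × 10²⁷) × (1.82 × 10⁶) / (4.22 × 10⁸)³
   = 6.14 × 10⁻³ m/s²

6.14 × 10⁻³ m/s²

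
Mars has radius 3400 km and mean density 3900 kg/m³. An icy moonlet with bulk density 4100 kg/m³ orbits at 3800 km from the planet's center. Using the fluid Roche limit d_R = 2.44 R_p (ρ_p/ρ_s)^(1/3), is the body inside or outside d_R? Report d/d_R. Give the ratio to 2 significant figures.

inside; d/d_R ≈ 0.47

d_R = 2.44 × (3400 km) × (3900/4100)^(1/3) = 8159 km
d/d_R = (3800) / (8159) = 0.47
Since d/d_R < 1, the body is inside the Roche limit.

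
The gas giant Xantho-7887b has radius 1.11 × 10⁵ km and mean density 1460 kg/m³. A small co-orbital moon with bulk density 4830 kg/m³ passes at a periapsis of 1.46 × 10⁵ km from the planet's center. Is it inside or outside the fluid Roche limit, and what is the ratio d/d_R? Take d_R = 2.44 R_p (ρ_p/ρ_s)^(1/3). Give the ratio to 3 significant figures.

d_R = 2.44 × (1.11 × 10⁵ km) × (1460/4830)^(1/3) = 1.818 × 10⁵ km
d/d_R = (1.46 × 10⁵) / (1.818 × 10⁵) = 0.803
Since d/d_R < 1, the body is inside the Roche limit.

inside; d/d_R ≈ 0.803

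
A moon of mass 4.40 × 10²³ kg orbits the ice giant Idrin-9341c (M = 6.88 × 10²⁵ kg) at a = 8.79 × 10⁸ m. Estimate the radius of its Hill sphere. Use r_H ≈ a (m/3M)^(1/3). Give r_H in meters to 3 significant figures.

1.13 × 10⁸ m

r_H ≈ a (m/3M)^(1/3)
    = (8.79 × 10⁸) × (4.40 × 10²³ / (3 × 6.88 × 10²⁵))^(1/3)
    = 1.13 × 10⁸ m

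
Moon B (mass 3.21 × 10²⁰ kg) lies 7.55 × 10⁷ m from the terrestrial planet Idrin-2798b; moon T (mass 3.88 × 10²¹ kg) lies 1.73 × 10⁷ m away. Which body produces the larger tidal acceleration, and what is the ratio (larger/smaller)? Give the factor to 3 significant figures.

Tidal acceleration ∝ M/d³, so compare M/d³ for each.
Moon B: (3.21 × 10²⁰) / (7.55 × 10⁷)³ = 7.459 × 10⁻⁴
Moon T: (3.88 × 10²¹) / (1.73 × 10⁷)³ = 7.494 × 10⁻¹
Ratio (larger/smaller) = 1000

Moon T, by a factor of ≈ 1000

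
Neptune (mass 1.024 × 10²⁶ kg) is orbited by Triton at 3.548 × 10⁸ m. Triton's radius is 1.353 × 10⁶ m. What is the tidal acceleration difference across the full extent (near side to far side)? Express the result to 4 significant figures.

8.281 × 10⁻⁴ m/s²

The field gradient is 2GM/d³; across the full diameter 2r the difference is 4GMr/d³.
Δa = 4GMr/d³
   = 4 × (6.674 × 10⁻¹¹) × (1.024 × 10²⁶) × (1.353 × 10⁶) / (3.548 × 10⁸)³
   = 8.281 × 10⁻⁴ m/s²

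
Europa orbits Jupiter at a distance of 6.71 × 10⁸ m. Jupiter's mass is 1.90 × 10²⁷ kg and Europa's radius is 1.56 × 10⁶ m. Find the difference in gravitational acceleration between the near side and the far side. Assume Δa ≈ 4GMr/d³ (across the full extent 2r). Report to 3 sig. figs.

2.62 × 10⁻³ m/s²

Δg = 4GMr/d³
   = 4 × (6.674 × 10⁻¹¹) × (1.90 × 10²⁷) × (1.56 × 10⁶) / (6.71 × 10⁸)³
   = 2.62 × 10⁻³ m/s²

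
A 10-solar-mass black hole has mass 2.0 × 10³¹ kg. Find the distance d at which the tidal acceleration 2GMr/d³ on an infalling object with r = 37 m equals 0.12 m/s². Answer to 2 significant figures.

9.4 × 10⁷ m

2GMr/d³ = a_tidal  ⇒  d = (2GMr / a_tidal)^(1/3)
d = (2 × 6.674×10⁻¹¹ × (2.0 × 10³¹) × (37) / (0.12))^(1/3)
  = 9.4 × 10⁷ m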